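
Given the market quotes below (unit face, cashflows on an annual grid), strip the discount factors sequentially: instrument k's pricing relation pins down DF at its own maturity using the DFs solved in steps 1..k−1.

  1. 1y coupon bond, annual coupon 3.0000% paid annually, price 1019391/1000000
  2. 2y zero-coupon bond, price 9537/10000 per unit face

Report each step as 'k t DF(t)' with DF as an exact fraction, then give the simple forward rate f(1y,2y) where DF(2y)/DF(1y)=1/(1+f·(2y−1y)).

step 1 [1y] bond c/1=3/100: DF=(1019391/1000000 − 3/100·(0))/(1+3/100) = 9897/10000 ≈ 0.989700
step 2 [2y] zero: DF = P = 9537/10000 ≈ 0.953700

1 1 9897/10000
2 2 9537/10000
f(1y,2y) = ((9897/10000)/(9537/10000) − 1)/(1) = 120/3179 ≈ 3.7748%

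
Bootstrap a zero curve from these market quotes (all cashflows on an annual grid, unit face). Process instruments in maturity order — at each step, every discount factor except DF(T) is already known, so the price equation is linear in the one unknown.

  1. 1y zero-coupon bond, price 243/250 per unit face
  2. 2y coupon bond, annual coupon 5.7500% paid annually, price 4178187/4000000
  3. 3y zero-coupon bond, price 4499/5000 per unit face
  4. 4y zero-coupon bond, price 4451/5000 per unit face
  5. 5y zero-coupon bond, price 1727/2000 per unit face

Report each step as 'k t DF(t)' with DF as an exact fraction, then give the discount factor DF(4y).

1 1 243/250
2 2 9349/10000
3 3 4499/5000
4 4 4451/5000
5 5 1727/2000
DF(4y) = 4451/5000 ≈ 0.890200

step 1 [1y] zero: DF = P = 243/250 ≈ 0.972000
step 2 [2y] bond c/1=23/400: DF=(4178187/4000000 − 23/400·(0.972000))/(1+23/400) = 9349/10000 ≈ 0.934900
step 3 [3y] zero: DF = P = 4499/5000 ≈ 0.899800
step 4 [4y] zero: DF = P = 4451/5000 ≈ 0.890200
step 5 [5y] zero: DF = P = 1727/2000 ≈ 0.863500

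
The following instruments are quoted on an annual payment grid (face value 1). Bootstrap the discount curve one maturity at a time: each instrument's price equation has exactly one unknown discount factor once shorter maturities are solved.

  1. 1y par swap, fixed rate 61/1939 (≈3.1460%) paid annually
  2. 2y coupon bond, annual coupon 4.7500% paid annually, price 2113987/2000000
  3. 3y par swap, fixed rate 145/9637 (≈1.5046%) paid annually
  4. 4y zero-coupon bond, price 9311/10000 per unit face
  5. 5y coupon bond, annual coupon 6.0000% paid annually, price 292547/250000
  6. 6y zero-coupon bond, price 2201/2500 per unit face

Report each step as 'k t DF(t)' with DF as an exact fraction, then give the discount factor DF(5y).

1 1 1939/2000
2 2 9651/10000
3 3 1913/2000
4 4 9311/10000
5 5 2219/2500
6 6 2201/2500
DF(5y) = 2219/2500 ≈ 0.887600

step 1 [1y] swap r/1=61/1939: DF=(1 − 61/1939·(0))/(1+61/1939) = 1939/2000 ≈ 0.969500
step 2 [2y] bond c/1=19/400: DF=(2113987/2000000 − 19/400·(0.969500))/(1+19/400) = 9651/10000 ≈ 0.965100
step 3 [3y] swap r/1=145/9637: DF=(1 − 145/9637·(0.969500+0.965100))/(1+145/9637) = 1913/2000 ≈ 0.956500
step 4 [4y] zero: DF = P = 9311/10000 ≈ 0.931100
step 5 [5y] bond c/1=3/50: DF=(292547/250000 − 3/50·(0.969500+0.965100+0.956500+0.931100))/(1+3/50) = 2219/2500 ≈ 0.887600
step 6 [6y] zero: DF = P = 2201/2500 ≈ 0.880400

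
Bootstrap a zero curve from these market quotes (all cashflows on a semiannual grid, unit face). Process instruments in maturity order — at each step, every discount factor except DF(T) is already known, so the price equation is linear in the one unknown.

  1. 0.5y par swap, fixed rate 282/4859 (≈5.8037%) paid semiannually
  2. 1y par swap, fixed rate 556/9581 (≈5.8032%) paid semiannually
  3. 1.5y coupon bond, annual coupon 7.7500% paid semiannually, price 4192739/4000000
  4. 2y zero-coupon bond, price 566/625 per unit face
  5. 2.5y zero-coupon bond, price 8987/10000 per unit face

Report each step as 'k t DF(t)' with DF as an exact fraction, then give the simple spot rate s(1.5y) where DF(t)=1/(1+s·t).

step 1 [0.5y] swap r/2=141/4859: DF=(1 − 141/4859·(0))/(1+141/4859) = 4859/5000 ≈ 0.971800
step 2 [1y] swap r/2=278/9581: DF=(1 − 278/9581·(0.971800))/(1+278/9581) = 2361/2500 ≈ 0.944400
step 3 [1.5y] bond c/2=31/800: DF=(4192739/4000000 − 31/800·(0.971800+0.944400))/(1+31/800) = 586/625 ≈ 0.937600
step 4 [2y] zero: DF = P = 566/625 ≈ 0.905600
step 5 [2.5y] zero: DF = P = 8987/10000 ≈ 0.898700

1 1/2 4859/5000
2 1 2361/2500
3 3/2 586/625
4 2 566/625
5 5/2 8987/10000
s(1.5y) = (1/(586/625) − 1)/(3/2) = 13/293 ≈ 4.4369%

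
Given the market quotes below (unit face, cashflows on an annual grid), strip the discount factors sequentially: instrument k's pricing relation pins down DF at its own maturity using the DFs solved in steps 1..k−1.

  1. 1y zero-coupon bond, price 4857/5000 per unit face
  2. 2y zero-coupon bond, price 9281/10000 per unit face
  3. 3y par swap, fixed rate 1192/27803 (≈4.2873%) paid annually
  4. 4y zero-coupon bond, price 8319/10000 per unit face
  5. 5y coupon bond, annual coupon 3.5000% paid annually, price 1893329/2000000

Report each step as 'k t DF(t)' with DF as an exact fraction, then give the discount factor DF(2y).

step 1 [1y] zero: DF = P = 4857/5000 ≈ 0.971400
step 2 [2y] zero: DF = P = 9281/10000 ≈ 0.928100
step 3 [3y] swap r/1=1192/27803: DF=(1 − 1192/27803·(0.971400+0.928100))/(1+1192/27803) = 1101/1250 ≈ 0.880800
step 4 [4y] zero: DF = P = 8319/10000 ≈ 0.831900
step 5 [5y] bond c/1=7/200: DF=(1893329/2000000 − 7/200·(0.971400+0.928100+0.880800+0.831900))/(1+7/200) = 317/400 ≈ 0.792500

1 1 4857/5000
2 2 9281/10000
3 3 1101/1250
4 4 8319/10000
5 5 317/400
DF(2y) = 9281/10000 ≈ 0.928100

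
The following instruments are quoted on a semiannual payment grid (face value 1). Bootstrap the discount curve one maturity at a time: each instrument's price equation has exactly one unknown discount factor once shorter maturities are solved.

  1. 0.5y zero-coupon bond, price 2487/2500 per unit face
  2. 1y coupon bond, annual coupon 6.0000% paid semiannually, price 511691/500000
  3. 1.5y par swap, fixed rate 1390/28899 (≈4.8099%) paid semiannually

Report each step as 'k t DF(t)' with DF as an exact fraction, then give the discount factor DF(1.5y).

1 1/2 2487/2500
2 1 4823/5000
3 3/2 1861/2000
DF(1.5y) = 1861/2000 ≈ 0.930500

step 1 [0.5y] zero: DF = P = 2487/2500 ≈ 0.994800
step 2 [1y] bond c/2=3/100: DF=(511691/500000 − 3/100·(0.994800))/(1+3/100) = 4823/5000 ≈ 0.964600
step 3 [1.5y] swap r/2=695/28899: DF=(1 − 695/28899·(0.994800+0.964600))/(1+695/28899) = 1861/2000 ≈ 0.930500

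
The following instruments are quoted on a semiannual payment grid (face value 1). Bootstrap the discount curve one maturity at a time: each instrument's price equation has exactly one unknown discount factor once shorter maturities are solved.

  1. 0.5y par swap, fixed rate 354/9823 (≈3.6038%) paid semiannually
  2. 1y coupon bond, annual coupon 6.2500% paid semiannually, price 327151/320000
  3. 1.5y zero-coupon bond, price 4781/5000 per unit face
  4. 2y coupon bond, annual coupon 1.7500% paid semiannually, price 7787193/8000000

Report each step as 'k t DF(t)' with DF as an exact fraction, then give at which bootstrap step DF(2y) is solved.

1 1/2 9823/10000
2 1 601/625
3 3/2 4781/5000
4 2 4699/5000
DF(2y) is solved at step 4

step 1 [0.5y] swap r/2=177/9823: DF=(1 − 177/9823·(0))/(1+177/9823) = 9823/10000 ≈ 0.982300
step 2 [1y] bond c/2=1/32: DF=(327151/320000 − 1/32·(0.982300))/(1+1/32) = 601/625 ≈ 0.961600
step 3 [1.5y] zero: DF = P = 4781/5000 ≈ 0.956200
step 4 [2y] bond c/2=7/800: DF=(7787193/8000000 − 7/800·(0.982300+0.961600+0.956200))/(1+7/800) = 4699/5000 ≈ 0.939800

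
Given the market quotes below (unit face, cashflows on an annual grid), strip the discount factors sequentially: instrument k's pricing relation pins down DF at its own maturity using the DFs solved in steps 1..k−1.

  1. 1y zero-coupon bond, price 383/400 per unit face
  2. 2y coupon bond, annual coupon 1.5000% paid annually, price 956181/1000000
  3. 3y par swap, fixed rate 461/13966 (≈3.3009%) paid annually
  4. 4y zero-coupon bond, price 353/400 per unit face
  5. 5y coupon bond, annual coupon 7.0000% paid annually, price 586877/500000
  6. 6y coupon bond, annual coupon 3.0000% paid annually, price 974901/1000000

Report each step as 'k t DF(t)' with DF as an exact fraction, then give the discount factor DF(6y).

step 1 [1y] zero: DF = P = 383/400 ≈ 0.957500
step 2 [2y] bond c/1=3/200: DF=(956181/1000000 − 3/200·(0.957500))/(1+3/200) = 9279/10000 ≈ 0.927900
step 3 [3y] swap r/1=461/13966: DF=(1 − 461/13966·(0.957500+0.927900))/(1+461/13966) = 4539/5000 ≈ 0.907800
step 4 [4y] zero: DF = P = 353/400 ≈ 0.882500
step 5 [5y] bond c/1=7/100: DF=(586877/500000 − 7/100·(0.957500+0.927900+0.907800+0.882500))/(1+7/100) = 1713/2000 ≈ 0.856500
step 6 [6y] bond c/1=3/100: DF=(974901/1000000 − 3/100·(0.957500+0.927900+0.907800+0.882500+0.856500))/(1+3/100) = 1629/2000 ≈ 0.814500

1 1 383/400
2 2 9279/10000
3 3 4539/5000
4 4 353/400
5 5 1713/2000
6 6 1629/2000
DF(6y) = 1629/2000 ≈ 0.814500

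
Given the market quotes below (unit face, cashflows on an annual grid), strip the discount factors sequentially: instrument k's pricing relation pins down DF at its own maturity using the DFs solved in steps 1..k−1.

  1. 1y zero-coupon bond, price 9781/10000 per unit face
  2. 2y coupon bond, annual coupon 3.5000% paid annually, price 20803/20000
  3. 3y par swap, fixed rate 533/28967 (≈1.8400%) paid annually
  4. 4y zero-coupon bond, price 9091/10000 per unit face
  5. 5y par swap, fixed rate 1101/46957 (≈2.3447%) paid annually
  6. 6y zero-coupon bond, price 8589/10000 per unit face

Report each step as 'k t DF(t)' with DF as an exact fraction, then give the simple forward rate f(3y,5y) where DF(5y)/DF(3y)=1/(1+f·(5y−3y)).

step 1 [1y] zero: DF = P = 9781/10000 ≈ 0.978100
step 2 [2y] bond c/1=7/200: DF=(20803/20000 − 7/200·(0.978100))/(1+7/200) = 9719/10000 ≈ 0.971900
step 3 [3y] swap r/1=533/28967: DF=(1 − 533/28967·(0.978100+0.971900))/(1+533/28967) = 9467/10000 ≈ 0.946700
step 4 [4y] zero: DF = P = 9091/10000 ≈ 0.909100
step 5 [5y] swap r/1=1101/46957: DF=(1 − 1101/46957·(0.978100+0.971900+0.946700+0.909100))/(1+1101/46957) = 8899/10000 ≈ 0.889900
step 6 [6y] zero: DF = P = 8589/10000 ≈ 0.858900

1 1 9781/10000
2 2 9719/10000
3 3 9467/10000
4 4 9091/10000
5 5 8899/10000
6 6 8589/10000
f(3y,5y) = ((9467/10000)/(8899/10000) − 1)/(2) = 284/8899 ≈ 3.1914%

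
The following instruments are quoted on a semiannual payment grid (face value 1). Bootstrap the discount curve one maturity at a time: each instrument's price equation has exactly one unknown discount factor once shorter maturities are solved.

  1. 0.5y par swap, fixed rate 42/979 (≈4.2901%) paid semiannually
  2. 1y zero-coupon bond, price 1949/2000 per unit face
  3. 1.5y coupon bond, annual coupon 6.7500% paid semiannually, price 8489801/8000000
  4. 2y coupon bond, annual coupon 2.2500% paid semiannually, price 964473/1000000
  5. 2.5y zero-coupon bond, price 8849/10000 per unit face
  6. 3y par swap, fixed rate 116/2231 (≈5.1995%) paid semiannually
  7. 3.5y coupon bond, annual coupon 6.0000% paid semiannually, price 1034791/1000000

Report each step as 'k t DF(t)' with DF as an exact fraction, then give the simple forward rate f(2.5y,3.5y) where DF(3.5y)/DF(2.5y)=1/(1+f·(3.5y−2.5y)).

step 1 [0.5y] swap r/2=21/979: DF=(1 − 21/979·(0))/(1+21/979) = 979/1000 ≈ 0.979000
step 2 [1y] zero: DF = P = 1949/2000 ≈ 0.974500
step 3 [1.5y] bond c/2=27/800: DF=(8489801/8000000 − 27/800·(0.979000+0.974500))/(1+27/800) = 2407/2500 ≈ 0.962800
step 4 [2y] bond c/2=9/800: DF=(964473/1000000 − 9/800·(0.979000+0.974500+0.962800))/(1+9/800) = 9213/10000 ≈ 0.921300
step 5 [2.5y] zero: DF = P = 8849/10000 ≈ 0.884900
step 6 [3y] swap r/2=58/2231: DF=(1 − 58/2231·(0.979000+0.974500+0.962800+0.921300+0.884900))/(1+58/2231) = 171/200 ≈ 0.855000
step 7 [3.5y] bond c/2=3/100: DF=(1034791/1000000 − 3/100·(0.979000+0.974500+0.962800+0.921300+0.884900+0.855000))/(1+3/100) = 4211/5000 ≈ 0.842200

1 1/2 979/1000
2 1 1949/2000
3 3/2 2407/2500
4 2 9213/10000
5 5/2 8849/10000
6 3 171/200
7 7/2 4211/5000
f(2.5y,3.5y) = ((8849/10000)/(4211/5000) − 1)/(1) = 427/8422 ≈ 5.0701%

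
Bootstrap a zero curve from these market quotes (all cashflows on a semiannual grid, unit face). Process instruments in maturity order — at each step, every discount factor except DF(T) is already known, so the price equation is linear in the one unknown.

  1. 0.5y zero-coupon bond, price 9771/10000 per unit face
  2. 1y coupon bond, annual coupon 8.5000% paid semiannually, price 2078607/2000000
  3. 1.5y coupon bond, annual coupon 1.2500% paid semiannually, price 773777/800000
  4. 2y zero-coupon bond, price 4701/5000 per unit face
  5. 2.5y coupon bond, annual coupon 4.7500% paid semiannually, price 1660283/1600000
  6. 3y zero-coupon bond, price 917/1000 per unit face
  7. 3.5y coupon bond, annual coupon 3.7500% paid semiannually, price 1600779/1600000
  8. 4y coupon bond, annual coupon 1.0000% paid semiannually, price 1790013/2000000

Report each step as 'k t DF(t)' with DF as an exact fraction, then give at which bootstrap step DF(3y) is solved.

1 1/2 9771/10000
2 1 9571/10000
3 3/2 2373/2500
4 2 4701/5000
5 5/2 9249/10000
6 3 917/1000
7 7/2 4389/5000
8 4 429/500
DF(3y) is solved at step 6

step 1 [0.5y] zero: DF = P = 9771/10000 ≈ 0.977100
step 2 [1y] bond c/2=17/400: DF=(2078607/2000000 − 17/400·(0.977100))/(1+17/400) = 9571/10000 ≈ 0.957100
step 3 [1.5y] bond c/2=1/160: DF=(773777/800000 − 1/160·(0.977100+0.957100))/(1+1/160) = 2373/2500 ≈ 0.949200
step 4 [2y] zero: DF = P = 4701/5000 ≈ 0.940200
step 5 [2.5y] bond c/2=19/800: DF=(1660283/1600000 − 19/800·(0.977100+0.957100+0.949200+0.940200))/(1+19/800) = 9249/10000 ≈ 0.924900
step 6 [3y] zero: DF = P = 917/1000 ≈ 0.917000
step 7 [3.5y] bond c/2=3/160: DF=(1600779/1600000 − 3/160·(0.977100+0.957100+0.949200+0.940200+0.924900+0.917000))/(1+3/160) = 4389/5000 ≈ 0.877800
step 8 [4y] bond c/2=1/200: DF=(1790013/2000000 − 1/200·(0.977100+0.957100+0.949200+0.940200+0.924900+0.917000+0.877800))/(1+1/200) = 429/500 ≈ 0.858000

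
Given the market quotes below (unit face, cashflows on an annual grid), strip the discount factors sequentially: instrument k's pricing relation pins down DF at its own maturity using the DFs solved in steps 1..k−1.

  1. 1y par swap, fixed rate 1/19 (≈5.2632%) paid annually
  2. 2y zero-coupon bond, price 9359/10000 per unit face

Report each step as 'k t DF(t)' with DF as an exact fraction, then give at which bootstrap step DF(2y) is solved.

step 1 [1y] swap r/1=1/19: DF=(1 − 1/19·(0))/(1+1/19) = 19/20 ≈ 0.950000
step 2 [2y] zero: DF = P = 9359/10000 ≈ 0.935900

1 1 19/20
2 2 9359/10000
DF(2y) is solved at step 2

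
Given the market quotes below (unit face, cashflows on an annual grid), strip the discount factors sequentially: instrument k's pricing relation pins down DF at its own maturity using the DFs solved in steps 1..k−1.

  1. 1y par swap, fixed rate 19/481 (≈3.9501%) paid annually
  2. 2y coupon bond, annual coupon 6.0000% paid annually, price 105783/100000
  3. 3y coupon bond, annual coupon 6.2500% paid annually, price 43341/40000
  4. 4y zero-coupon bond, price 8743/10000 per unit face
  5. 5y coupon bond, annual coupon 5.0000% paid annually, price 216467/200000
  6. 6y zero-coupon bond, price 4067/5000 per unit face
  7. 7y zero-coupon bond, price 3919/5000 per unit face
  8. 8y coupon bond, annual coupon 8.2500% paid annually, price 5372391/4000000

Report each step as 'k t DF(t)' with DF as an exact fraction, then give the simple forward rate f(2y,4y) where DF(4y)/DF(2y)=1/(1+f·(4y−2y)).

step 1 [1y] swap r/1=19/481: DF=(1 − 19/481·(0))/(1+19/481) = 481/500 ≈ 0.962000
step 2 [2y] bond c/1=3/50: DF=(105783/100000 − 3/50·(0.962000))/(1+3/50) = 1887/2000 ≈ 0.943500
step 3 [3y] bond c/1=1/16: DF=(43341/40000 − 1/16·(0.962000+0.943500))/(1+1/16) = 9077/10000 ≈ 0.907700
step 4 [4y] zero: DF = P = 8743/10000 ≈ 0.874300
step 5 [5y] bond c/1=1/20: DF=(216467/200000 − 1/20·(0.962000+0.943500+0.907700+0.874300))/(1+1/20) = 1069/1250 ≈ 0.855200
step 6 [6y] zero: DF = P = 4067/5000 ≈ 0.813400
step 7 [7y] zero: DF = P = 3919/5000 ≈ 0.783800
step 8 [8y] bond c/1=33/400: DF=(5372391/4000000 − 33/400·(0.962000+0.943500+0.907700+0.874300+0.855200+0.813400+0.783800))/(1+33/400) = 483/625 ≈ 0.772800

1 1 481/500
2 2 1887/2000
3 3 9077/10000
4 4 8743/10000
5 5 1069/1250
6 6 4067/5000
7 7 3919/5000
8 8 483/625
f(2y,4y) = ((1887/2000)/(8743/10000) − 1)/(2) = 346/8743 ≈ 3.9575%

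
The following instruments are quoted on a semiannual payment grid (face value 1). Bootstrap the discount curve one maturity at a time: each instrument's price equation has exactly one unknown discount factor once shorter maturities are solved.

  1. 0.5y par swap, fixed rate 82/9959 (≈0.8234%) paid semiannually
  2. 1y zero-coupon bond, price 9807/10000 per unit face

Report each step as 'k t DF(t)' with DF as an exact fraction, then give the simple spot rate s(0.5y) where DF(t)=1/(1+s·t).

step 1 [0.5y] swap r/2=41/9959: DF=(1 − 41/9959·(0))/(1+41/9959) = 9959/10000 ≈ 0.995900
step 2 [1y] zero: DF = P = 9807/10000 ≈ 0.980700

1 1/2 9959/10000
2 1 9807/10000
s(0.5y) = (1/(9959/10000) − 1)/(1/2) = 82/9959 ≈ 0.8234%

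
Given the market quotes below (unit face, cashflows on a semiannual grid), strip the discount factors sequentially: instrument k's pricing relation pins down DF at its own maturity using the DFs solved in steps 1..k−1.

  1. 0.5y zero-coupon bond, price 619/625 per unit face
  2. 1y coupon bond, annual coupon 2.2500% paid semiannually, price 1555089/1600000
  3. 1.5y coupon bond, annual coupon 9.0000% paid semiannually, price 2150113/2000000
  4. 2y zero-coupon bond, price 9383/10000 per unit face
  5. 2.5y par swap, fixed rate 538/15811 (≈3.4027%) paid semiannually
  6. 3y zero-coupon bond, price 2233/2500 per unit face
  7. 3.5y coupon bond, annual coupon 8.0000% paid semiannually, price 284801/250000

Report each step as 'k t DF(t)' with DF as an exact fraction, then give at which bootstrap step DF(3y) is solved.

1 1/2 619/625
2 1 9501/10000
3 3/2 2363/2500
4 2 9383/10000
5 5/2 9193/10000
6 3 2233/2500
7 7/2 4393/5000
DF(3y) is solved at step 6

step 1 [0.5y] zero: DF = P = 619/625 ≈ 0.990400
step 2 [1y] bond c/2=9/800: DF=(1555089/1600000 − 9/800·(0.990400))/(1+9/800) = 9501/10000 ≈ 0.950100
step 3 [1.5y] bond c/2=9/200: DF=(2150113/2000000 − 9/200·(0.990400+0.950100))/(1+9/200) = 2363/2500 ≈ 0.945200
step 4 [2y] zero: DF = P = 9383/10000 ≈ 0.938300
step 5 [2.5y] swap r/2=269/15811: DF=(1 − 269/15811·(0.990400+0.950100+0.945200+0.938300))/(1+269/15811) = 9193/10000 ≈ 0.919300
step 6 [3y] zero: DF = P = 2233/2500 ≈ 0.893200
step 7 [3.5y] bond c/2=1/25: DF=(284801/250000 − 1/25·(0.990400+0.950100+0.945200+0.938300+0.919300+0.893200))/(1+1/25) = 4393/5000 ≈ 0.878600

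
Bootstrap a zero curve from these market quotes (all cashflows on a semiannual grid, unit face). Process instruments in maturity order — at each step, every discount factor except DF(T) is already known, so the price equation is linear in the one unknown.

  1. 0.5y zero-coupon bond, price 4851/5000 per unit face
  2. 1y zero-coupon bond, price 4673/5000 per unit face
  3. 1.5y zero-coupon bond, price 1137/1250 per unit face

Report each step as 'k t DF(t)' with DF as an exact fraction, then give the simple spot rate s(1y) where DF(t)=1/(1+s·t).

step 1 [0.5y] zero: DF = P = 4851/5000 ≈ 0.970200
step 2 [1y] zero: DF = P = 4673/5000 ≈ 0.934600
step 3 [1.5y] zero: DF = P = 1137/1250 ≈ 0.909600

1 1/2 4851/5000
2 1 4673/5000
3 3/2 1137/1250
s(1y) = (1/(4673/5000) − 1)/(1) = 327/4673 ≈ 6.9976%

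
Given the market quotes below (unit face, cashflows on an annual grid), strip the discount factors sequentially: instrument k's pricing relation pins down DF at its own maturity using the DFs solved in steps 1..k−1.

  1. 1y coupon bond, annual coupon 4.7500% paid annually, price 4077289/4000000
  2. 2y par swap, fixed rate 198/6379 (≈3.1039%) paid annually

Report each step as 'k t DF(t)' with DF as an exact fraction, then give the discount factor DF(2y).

1 1 9731/10000
2 2 4703/5000
DF(2y) = 4703/5000 ≈ 0.940600

step 1 [1y] bond c/1=19/400: DF=(4077289/4000000 − 19/400·(0))/(1+19/400) = 9731/10000 ≈ 0.973100
step 2 [2y] swap r/1=198/6379: DF=(1 − 198/6379·(0.973100))/(1+198/6379) = 4703/5000 ≈ 0.940600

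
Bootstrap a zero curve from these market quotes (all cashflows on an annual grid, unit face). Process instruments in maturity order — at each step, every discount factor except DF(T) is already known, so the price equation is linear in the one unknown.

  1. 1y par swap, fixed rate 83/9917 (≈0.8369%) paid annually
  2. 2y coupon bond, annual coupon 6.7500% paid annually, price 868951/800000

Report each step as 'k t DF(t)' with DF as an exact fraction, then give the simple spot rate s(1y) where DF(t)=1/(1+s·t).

step 1 [1y] swap r/1=83/9917: DF=(1 − 83/9917·(0))/(1+83/9917) = 9917/10000 ≈ 0.991700
step 2 [2y] bond c/1=27/400: DF=(868951/800000 − 27/400·(0.991700))/(1+27/400) = 2387/2500 ≈ 0.954800

1 1 9917/10000
2 2 2387/2500
s(1y) = (1/(9917/10000) − 1)/(1) = 83/9917 ≈ 0.8369%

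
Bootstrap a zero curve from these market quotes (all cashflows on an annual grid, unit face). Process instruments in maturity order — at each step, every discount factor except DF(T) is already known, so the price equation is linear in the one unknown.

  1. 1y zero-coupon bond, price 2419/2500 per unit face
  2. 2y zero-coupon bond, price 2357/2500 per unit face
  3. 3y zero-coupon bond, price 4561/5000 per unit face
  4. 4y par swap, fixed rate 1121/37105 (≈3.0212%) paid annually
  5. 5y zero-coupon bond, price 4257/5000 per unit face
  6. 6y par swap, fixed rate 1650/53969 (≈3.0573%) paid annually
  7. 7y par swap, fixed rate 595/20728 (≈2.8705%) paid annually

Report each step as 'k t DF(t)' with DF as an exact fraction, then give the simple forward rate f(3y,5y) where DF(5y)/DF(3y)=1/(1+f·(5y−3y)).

1 1 2419/2500
2 2 2357/2500
3 3 4561/5000
4 4 8879/10000
5 5 4257/5000
6 6 167/200
7 7 1643/2000
f(3y,5y) = ((4561/5000)/(4257/5000) − 1)/(2) = 152/4257 ≈ 3.5706%

step 1 [1y] zero: DF = P = 2419/2500 ≈ 0.967600
step 2 [2y] zero: DF = P = 2357/2500 ≈ 0.942800
step 3 [3y] zero: DF = P = 4561/5000 ≈ 0.912200
step 4 [4y] swap r/1=1121/37105: DF=(1 − 1121/37105·(0.967600+0.942800+0.912200))/(1+1121/37105) = 8879/10000 ≈ 0.887900
step 5 [5y] zero: DF = P = 4257/5000 ≈ 0.851400
step 6 [6y] swap r/1=1650/53969: DF=(1 − 1650/53969·(0.967600+0.942800+0.912200+0.887900+0.851400))/(1+1650/53969) = 167/200 ≈ 0.835000
step 7 [7y] swap r/1=595/20728: DF=(1 − 595/20728·(0.967600+0.942800+0.912200+0.887900+0.851400+0.835000))/(1+595/20728) = 1643/2000 ≈ 0.821500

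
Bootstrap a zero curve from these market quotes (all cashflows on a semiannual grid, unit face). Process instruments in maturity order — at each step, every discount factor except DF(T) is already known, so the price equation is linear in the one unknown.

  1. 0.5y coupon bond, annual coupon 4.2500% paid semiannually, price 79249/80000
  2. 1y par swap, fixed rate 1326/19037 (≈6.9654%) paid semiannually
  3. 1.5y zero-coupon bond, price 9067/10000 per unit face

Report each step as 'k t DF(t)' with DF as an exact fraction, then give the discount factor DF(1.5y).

step 1 [0.5y] bond c/2=17/800: DF=(79249/80000 − 17/800·(0))/(1+17/800) = 97/100 ≈ 0.970000
step 2 [1y] swap r/2=663/19037: DF=(1 − 663/19037·(0.970000))/(1+663/19037) = 9337/10000 ≈ 0.933700
step 3 [1.5y] zero: DF = P = 9067/10000 ≈ 0.906700

1 1/2 97/100
2 1 9337/10000
3 3/2 9067/10000
DF(1.5y) = 9067/10000 ≈ 0.906700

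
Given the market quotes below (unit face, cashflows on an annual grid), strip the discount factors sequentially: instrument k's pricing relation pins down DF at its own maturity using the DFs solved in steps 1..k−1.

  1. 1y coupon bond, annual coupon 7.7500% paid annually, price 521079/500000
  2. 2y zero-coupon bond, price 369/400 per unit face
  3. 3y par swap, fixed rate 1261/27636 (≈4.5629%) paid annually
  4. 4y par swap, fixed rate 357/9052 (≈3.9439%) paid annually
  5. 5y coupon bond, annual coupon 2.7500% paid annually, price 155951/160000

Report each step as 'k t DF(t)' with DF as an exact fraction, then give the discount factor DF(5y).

1 1 1209/1250
2 2 369/400
3 3 8739/10000
4 4 2143/2500
5 5 8517/10000
DF(5y) = 8517/10000 ≈ 0.851700

step 1 [1y] bond c/1=31/400: DF=(521079/500000 − 31/400·(0))/(1+31/400) = 1209/1250 ≈ 0.967200
step 2 [2y] zero: DF = P = 369/400 ≈ 0.922500
step 3 [3y] swap r/1=1261/27636: DF=(1 − 1261/27636·(0.967200+0.922500))/(1+1261/27636) = 8739/10000 ≈ 0.873900
step 4 [4y] swap r/1=357/9052: DF=(1 − 357/9052·(0.967200+0.922500+0.873900))/(1+357/9052) = 2143/2500 ≈ 0.857200
step 5 [5y] bond c/1=11/400: DF=(155951/160000 − 11/400·(0.967200+0.922500+0.873900+0.857200))/(1+11/400) = 8517/10000 ≈ 0.851700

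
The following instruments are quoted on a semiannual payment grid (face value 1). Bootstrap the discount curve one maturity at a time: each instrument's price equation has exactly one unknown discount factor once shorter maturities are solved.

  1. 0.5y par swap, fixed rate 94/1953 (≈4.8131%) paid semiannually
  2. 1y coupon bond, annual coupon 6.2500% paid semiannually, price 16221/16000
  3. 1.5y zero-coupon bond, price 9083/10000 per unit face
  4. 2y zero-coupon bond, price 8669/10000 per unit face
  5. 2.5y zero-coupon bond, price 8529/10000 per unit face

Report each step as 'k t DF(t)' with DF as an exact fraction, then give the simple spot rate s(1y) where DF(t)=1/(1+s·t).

1 1/2 1953/2000
2 1 1907/2000
3 3/2 9083/10000
4 2 8669/10000
5 5/2 8529/10000
s(1y) = (1/(1907/2000) − 1)/(1) = 93/1907 ≈ 4.8768%

step 1 [0.5y] swap r/2=47/1953: DF=(1 − 47/1953·(0))/(1+47/1953) = 1953/2000 ≈ 0.976500
step 2 [1y] bond c/2=1/32: DF=(16221/16000 − 1/32·(0.976500))/(1+1/32) = 1907/2000 ≈ 0.953500
step 3 [1.5y] zero: DF = P = 9083/10000 ≈ 0.908300
step 4 [2y] zero: DF = P = 8669/10000 ≈ 0.866900
step 5 [2.5y] zero: DF = P = 8529/10000 ≈ 0.852900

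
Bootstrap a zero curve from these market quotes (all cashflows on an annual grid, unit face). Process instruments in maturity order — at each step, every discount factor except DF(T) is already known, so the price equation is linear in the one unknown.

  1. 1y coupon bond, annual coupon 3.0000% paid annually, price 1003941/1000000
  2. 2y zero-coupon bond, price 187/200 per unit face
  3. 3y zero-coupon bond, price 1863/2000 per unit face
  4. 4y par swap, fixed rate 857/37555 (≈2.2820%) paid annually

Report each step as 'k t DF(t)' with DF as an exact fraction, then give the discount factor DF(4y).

1 1 9747/10000
2 2 187/200
3 3 1863/2000
4 4 9143/10000
DF(4y) = 9143/10000 ≈ 0.914300

step 1 [1y] bond c/1=3/100: DF=(1003941/1000000 − 3/100·(0))/(1+3/100) = 9747/10000 ≈ 0.974700
step 2 [2y] zero: DF = P = 187/200 ≈ 0.935000
step 3 [3y] zero: DF = P = 1863/2000 ≈ 0.931500
step 4 [4y] swap r/1=857/37555: DF=(1 − 857/37555·(0.974700+0.935000+0.931500))/(1+857/37555) = 9143/10000 ≈ 0.914300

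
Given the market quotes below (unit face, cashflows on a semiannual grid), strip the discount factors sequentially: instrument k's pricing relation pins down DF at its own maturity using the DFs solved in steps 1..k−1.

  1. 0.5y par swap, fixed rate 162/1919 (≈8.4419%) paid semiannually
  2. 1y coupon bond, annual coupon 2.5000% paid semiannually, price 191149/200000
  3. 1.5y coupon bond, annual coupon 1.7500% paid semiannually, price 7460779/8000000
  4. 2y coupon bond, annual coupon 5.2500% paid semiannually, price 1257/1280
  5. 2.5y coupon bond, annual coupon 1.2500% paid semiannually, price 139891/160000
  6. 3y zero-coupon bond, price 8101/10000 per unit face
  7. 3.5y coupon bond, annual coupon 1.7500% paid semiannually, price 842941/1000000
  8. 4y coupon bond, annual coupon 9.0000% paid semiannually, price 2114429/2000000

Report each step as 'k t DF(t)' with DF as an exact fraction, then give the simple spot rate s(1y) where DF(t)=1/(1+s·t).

step 1 [0.5y] swap r/2=81/1919: DF=(1 − 81/1919·(0))/(1+81/1919) = 1919/2000 ≈ 0.959500
step 2 [1y] bond c/2=1/80: DF=(191149/200000 − 1/80·(0.959500))/(1+1/80) = 9321/10000 ≈ 0.932100
step 3 [1.5y] bond c/2=7/800: DF=(7460779/8000000 − 7/800·(0.959500+0.932100))/(1+7/800) = 9081/10000 ≈ 0.908100
step 4 [2y] bond c/2=21/800: DF=(1257/1280 − 21/800·(0.959500+0.932100+0.908100))/(1+21/800) = 8853/10000 ≈ 0.885300
step 5 [2.5y] bond c/2=1/160: DF=(139891/160000 − 1/160·(0.959500+0.932100+0.908100+0.885300))/(1+1/160) = 423/500 ≈ 0.846000
step 6 [3y] zero: DF = P = 8101/10000 ≈ 0.810100
step 7 [3.5y] bond c/2=7/800: DF=(842941/1000000 − 7/800·(0.959500+0.932100+0.908100+0.885300+0.846000+0.810100))/(1+7/800) = 7893/10000 ≈ 0.789300
step 8 [4y] bond c/2=9/200: DF=(2114429/2000000 − 9/200·(0.959500+0.932100+0.908100+0.885300+0.846000+0.810100+0.789300))/(1+9/200) = 7477/10000 ≈ 0.747700

1 1/2 1919/2000
2 1 9321/10000
3 3/2 9081/10000
4 2 8853/10000
5 5/2 423/500
6 3 8101/10000
7 7/2 7893/10000
8 4 7477/10000
s(1y) = (1/(9321/10000) − 1)/(1) = 679/9321 ≈ 7.2846%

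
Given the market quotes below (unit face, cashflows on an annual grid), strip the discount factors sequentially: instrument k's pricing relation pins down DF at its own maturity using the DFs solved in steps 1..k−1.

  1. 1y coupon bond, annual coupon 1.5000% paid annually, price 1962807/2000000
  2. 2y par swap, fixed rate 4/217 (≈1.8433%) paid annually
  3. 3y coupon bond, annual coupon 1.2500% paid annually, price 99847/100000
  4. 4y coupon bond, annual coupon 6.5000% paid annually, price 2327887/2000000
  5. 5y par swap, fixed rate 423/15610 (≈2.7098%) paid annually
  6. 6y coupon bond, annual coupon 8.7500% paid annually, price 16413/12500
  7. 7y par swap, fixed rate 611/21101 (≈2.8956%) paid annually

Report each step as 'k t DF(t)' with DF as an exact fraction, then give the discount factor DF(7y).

step 1 [1y] bond c/1=3/200: DF=(1962807/2000000 − 3/200·(0))/(1+3/200) = 9669/10000 ≈ 0.966900
step 2 [2y] swap r/1=4/217: DF=(1 − 4/217·(0.966900))/(1+4/217) = 2411/2500 ≈ 0.964400
step 3 [3y] bond c/1=1/80: DF=(99847/100000 − 1/80·(0.966900+0.964400))/(1+1/80) = 9623/10000 ≈ 0.962300
step 4 [4y] bond c/1=13/200: DF=(2327887/2000000 − 13/200·(0.966900+0.964400+0.962300))/(1+13/200) = 9163/10000 ≈ 0.916300
step 5 [5y] swap r/1=423/15610: DF=(1 − 423/15610·(0.966900+0.964400+0.962300+0.916300))/(1+423/15610) = 8731/10000 ≈ 0.873100
step 6 [6y] bond c/1=7/80: DF=(16413/12500 − 7/80·(0.966900+0.964400+0.962300+0.916300+0.873100))/(1+7/80) = 4153/5000 ≈ 0.830600
step 7 [7y] swap r/1=611/21101: DF=(1 − 611/21101·(0.966900+0.964400+0.962300+0.916300+0.873100+0.830600))/(1+611/21101) = 8167/10000 ≈ 0.816700

1 1 9669/10000
2 2 2411/2500
3 3 9623/10000
4 4 9163/10000
5 5 8731/10000
6 6 4153/5000
7 7 8167/10000
DF(7y) = 8167/10000 ≈ 0.816700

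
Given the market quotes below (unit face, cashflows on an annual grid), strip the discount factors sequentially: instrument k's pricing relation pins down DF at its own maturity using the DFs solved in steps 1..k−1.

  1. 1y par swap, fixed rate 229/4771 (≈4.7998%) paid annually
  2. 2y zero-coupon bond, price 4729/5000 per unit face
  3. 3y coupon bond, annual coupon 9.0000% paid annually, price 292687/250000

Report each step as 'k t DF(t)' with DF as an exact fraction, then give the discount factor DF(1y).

1 1 4771/5000
2 2 4729/5000
3 3 2293/2500
DF(1y) = 4771/5000 ≈ 0.954200

step 1 [1y] swap r/1=229/4771: DF=(1 − 229/4771·(0))/(1+229/4771) = 4771/5000 ≈ 0.954200
step 2 [2y] zero: DF = P = 4729/5000 ≈ 0.945800
step 3 [3y] bond c/1=9/100: DF=(292687/250000 − 9/100·(0.954200+0.945800))/(1+9/100) = 2293/2500 ≈ 0.917200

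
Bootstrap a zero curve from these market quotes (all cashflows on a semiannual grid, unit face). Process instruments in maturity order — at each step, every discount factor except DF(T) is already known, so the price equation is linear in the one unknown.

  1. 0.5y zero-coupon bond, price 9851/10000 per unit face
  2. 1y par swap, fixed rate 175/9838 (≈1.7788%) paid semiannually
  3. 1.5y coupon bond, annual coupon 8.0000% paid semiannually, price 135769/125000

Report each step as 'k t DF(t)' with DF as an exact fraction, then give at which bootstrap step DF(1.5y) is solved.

step 1 [0.5y] zero: DF = P = 9851/10000 ≈ 0.985100
step 2 [1y] swap r/2=175/19676: DF=(1 − 175/19676·(0.985100))/(1+175/19676) = 393/400 ≈ 0.982500
step 3 [1.5y] bond c/2=1/25: DF=(135769/125000 − 1/25·(0.985100+0.982500))/(1+1/25) = 9687/10000 ≈ 0.968700

1 1/2 9851/10000
2 1 393/400
3 3/2 9687/10000
DF(1.5y) is solved at step 3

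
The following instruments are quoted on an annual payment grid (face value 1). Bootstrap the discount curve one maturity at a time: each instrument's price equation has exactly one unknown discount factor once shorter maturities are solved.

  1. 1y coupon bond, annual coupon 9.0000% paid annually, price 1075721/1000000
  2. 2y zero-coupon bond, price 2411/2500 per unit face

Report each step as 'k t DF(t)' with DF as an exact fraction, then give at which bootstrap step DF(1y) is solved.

step 1 [1y] bond c/1=9/100: DF=(1075721/1000000 − 9/100·(0))/(1+9/100) = 9869/10000 ≈ 0.986900
step 2 [2y] zero: DF = P = 2411/2500 ≈ 0.964400

1 1 9869/10000
2 2 2411/2500
DF(1y) is solved at step 1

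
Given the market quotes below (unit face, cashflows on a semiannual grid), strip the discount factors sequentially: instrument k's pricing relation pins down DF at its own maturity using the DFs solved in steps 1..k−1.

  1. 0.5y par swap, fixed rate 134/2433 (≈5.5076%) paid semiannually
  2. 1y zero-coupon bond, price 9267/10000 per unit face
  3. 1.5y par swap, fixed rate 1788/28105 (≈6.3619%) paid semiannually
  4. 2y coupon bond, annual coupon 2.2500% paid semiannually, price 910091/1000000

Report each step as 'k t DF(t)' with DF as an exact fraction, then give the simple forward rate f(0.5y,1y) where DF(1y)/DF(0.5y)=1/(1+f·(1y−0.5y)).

step 1 [0.5y] swap r/2=67/2433: DF=(1 − 67/2433·(0))/(1+67/2433) = 2433/2500 ≈ 0.973200
step 2 [1y] zero: DF = P = 9267/10000 ≈ 0.926700
step 3 [1.5y] swap r/2=894/28105: DF=(1 − 894/28105·(0.973200+0.926700))/(1+894/28105) = 4553/5000 ≈ 0.910600
step 4 [2y] bond c/2=9/800: DF=(910091/1000000 − 9/800·(0.973200+0.926700+0.910600))/(1+9/800) = 8687/10000 ≈ 0.868700

1 1/2 2433/2500
2 1 9267/10000
3 3/2 4553/5000
4 2 8687/10000
f(0.5y,1y) = ((2433/2500)/(9267/10000) − 1)/(1/2) = 310/3089 ≈ 10.0356%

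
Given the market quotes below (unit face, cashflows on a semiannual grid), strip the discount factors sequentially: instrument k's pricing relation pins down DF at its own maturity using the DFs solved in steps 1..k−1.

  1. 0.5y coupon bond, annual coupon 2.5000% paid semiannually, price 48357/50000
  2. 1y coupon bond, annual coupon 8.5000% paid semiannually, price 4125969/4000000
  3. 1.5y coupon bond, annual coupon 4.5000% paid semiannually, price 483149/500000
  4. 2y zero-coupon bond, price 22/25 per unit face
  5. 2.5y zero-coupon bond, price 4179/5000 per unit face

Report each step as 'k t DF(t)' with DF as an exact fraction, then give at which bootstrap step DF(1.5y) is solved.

1 1/2 597/625
2 1 1901/2000
3 3/2 9031/10000
4 2 22/25
5 5/2 4179/5000
DF(1.5y) is solved at step 3

step 1 [0.5y] bond c/2=1/80: DF=(48357/50000 − 1/80·(0))/(1+1/80) = 597/625 ≈ 0.955200
step 2 [1y] bond c/2=17/400: DF=(4125969/4000000 − 17/400·(0.955200))/(1+17/400) = 1901/2000 ≈ 0.950500
step 3 [1.5y] bond c/2=9/400: DF=(483149/500000 − 9/400·(0.955200+0.950500))/(1+9/400) = 9031/10000 ≈ 0.903100
step 4 [2y] zero: DF = P = 22/25 ≈ 0.880000
step 5 [2.5y] zero: DF = P = 4179/5000 ≈ 0.835800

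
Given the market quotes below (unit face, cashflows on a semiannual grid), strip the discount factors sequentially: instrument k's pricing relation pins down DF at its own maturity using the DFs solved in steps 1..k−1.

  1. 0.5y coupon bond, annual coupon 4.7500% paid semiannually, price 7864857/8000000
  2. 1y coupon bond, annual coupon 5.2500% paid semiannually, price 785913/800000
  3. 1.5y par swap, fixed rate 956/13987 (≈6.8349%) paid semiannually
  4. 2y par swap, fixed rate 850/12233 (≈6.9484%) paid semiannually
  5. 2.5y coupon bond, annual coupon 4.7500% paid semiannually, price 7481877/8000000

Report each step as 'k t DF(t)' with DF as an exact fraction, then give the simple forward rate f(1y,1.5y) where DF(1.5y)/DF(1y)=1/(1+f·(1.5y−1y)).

step 1 [0.5y] bond c/2=19/800: DF=(7864857/8000000 − 19/800·(0))/(1+19/800) = 9603/10000 ≈ 0.960300
step 2 [1y] bond c/2=21/800: DF=(785913/800000 − 21/800·(0.960300))/(1+21/800) = 9327/10000 ≈ 0.932700
step 3 [1.5y] swap r/2=478/13987: DF=(1 − 478/13987·(0.960300+0.932700))/(1+478/13987) = 2261/2500 ≈ 0.904400
step 4 [2y] swap r/2=425/12233: DF=(1 − 425/12233·(0.960300+0.932700+0.904400))/(1+425/12233) = 349/400 ≈ 0.872500
step 5 [2.5y] bond c/2=19/800: DF=(7481877/8000000 − 19/800·(0.960300+0.932700+0.904400+0.872500))/(1+19/800) = 2071/2500 ≈ 0.828400

1 1/2 9603/10000
2 1 9327/10000
3 3/2 2261/2500
4 2 349/400
5 5/2 2071/2500
f(1y,1.5y) = ((9327/10000)/(2261/2500) − 1)/(1/2) = 283/4522 ≈ 6.2583%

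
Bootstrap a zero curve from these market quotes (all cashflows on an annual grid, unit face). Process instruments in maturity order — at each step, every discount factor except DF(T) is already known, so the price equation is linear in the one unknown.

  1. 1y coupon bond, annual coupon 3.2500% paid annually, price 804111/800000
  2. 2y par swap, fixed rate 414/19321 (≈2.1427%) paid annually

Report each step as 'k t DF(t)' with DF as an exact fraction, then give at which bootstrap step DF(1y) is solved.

1 1 1947/2000
2 2 4793/5000
DF(1y) is solved at step 1

step 1 [1y] bond c/1=13/400: DF=(804111/800000 − 13/400·(0))/(1+13/400) = 1947/2000 ≈ 0.973500
step 2 [2y] swap r/1=414/19321: DF=(1 − 414/19321·(0.973500))/(1+414/19321) = 4793/5000 ≈ 0.958600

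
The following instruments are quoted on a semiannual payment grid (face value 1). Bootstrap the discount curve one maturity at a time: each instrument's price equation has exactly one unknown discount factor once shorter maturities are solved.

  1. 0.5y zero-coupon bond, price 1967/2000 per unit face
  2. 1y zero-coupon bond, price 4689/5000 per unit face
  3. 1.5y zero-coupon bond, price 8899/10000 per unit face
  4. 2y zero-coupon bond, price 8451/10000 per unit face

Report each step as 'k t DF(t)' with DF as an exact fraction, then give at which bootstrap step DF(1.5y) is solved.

step 1 [0.5y] zero: DF = P = 1967/2000 ≈ 0.983500
step 2 [1y] zero: DF = P = 4689/5000 ≈ 0.937800
step 3 [1.5y] zero: DF = P = 8899/10000 ≈ 0.889900
step 4 [2y] zero: DF = P = 8451/10000 ≈ 0.845100

1 1/2 1967/2000
2 1 4689/5000
3 3/2 8899/10000
4 2 8451/10000
DF(1.5y) is solved at step 3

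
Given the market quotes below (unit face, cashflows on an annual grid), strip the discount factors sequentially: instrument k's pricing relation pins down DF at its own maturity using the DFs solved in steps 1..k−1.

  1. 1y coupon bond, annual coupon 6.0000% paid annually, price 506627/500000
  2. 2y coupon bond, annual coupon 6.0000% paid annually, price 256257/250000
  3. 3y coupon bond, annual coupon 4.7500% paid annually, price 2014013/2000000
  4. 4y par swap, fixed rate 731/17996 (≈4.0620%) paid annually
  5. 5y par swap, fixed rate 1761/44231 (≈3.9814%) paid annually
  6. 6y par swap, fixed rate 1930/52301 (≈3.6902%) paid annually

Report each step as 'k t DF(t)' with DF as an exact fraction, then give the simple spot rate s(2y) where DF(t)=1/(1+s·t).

step 1 [1y] bond c/1=3/50: DF=(506627/500000 − 3/50·(0))/(1+3/50) = 9559/10000 ≈ 0.955900
step 2 [2y] bond c/1=3/50: DF=(256257/250000 − 3/50·(0.955900))/(1+3/50) = 9129/10000 ≈ 0.912900
step 3 [3y] bond c/1=19/400: DF=(2014013/2000000 − 19/400·(0.955900+0.912900))/(1+19/400) = 4383/5000 ≈ 0.876600
step 4 [4y] swap r/1=731/17996: DF=(1 − 731/17996·(0.955900+0.912900+0.876600))/(1+731/17996) = 4269/5000 ≈ 0.853800
step 5 [5y] swap r/1=1761/44231: DF=(1 − 1761/44231·(0.955900+0.912900+0.876600+0.853800))/(1+1761/44231) = 8239/10000 ≈ 0.823900
step 6 [6y] swap r/1=1930/52301: DF=(1 − 1930/52301·(0.955900+0.912900+0.876600+0.853800+0.823900))/(1+1930/52301) = 807/1000 ≈ 0.807000

1 1 9559/10000
2 2 9129/10000
3 3 4383/5000
4 4 4269/5000
5 5 8239/10000
6 6 807/1000
s(2y) = (1/(9129/10000) − 1)/(2) = 871/18258 ≈ 4.7705%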